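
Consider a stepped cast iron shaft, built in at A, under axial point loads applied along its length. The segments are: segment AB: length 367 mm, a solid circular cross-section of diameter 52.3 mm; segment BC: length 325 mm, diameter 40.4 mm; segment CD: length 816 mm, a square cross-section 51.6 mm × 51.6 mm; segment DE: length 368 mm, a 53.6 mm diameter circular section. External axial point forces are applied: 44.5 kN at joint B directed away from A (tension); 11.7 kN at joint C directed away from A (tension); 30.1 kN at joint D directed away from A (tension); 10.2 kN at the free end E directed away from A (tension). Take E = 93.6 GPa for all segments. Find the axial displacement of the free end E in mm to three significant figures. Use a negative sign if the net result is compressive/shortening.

Internal axial forces (sectioning from the free end, tension +): N_DE = 10.2 kN, N_CD = 40.3 kN, N_BC = 52 kN, N_AB = 96.5 kN.
A_AB = 2148 mm².
A_BC = 1282 mm².
A_CD = 2663 mm².
A_DE = 2256 mm².
δ_AB = 96500·367/(2148·93600) = 0.1761 mm
δ_BC = 52000·325/(1282·93600) = 0.1409 mm
δ_CD = 40300·816/(2663·93600) = 0.132 mm
δ_DE = 10200·368/(2256·93600) = 0.01777 mm
δ = Σδ_i = 0.4667 mm.

0.467 mm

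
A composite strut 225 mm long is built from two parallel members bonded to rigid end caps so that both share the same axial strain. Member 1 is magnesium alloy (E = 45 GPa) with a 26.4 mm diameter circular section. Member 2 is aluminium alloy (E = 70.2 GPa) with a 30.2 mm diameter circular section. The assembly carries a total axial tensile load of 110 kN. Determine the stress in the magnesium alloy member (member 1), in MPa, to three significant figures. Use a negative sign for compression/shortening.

66.1 MPa

A_1 = 547.4 mm².
A_2 = 716.3 mm².
Equal strain + equilibrium ⇒ each member carries load in proportion to AE: A₁E₁ = 24630000 N, A₂E₂ = 50290000 N, ΣAE = 74920000 N.
σ₁ = P·E₁/ΣAE = 110000·45000/74920000 = 66.07 MPa.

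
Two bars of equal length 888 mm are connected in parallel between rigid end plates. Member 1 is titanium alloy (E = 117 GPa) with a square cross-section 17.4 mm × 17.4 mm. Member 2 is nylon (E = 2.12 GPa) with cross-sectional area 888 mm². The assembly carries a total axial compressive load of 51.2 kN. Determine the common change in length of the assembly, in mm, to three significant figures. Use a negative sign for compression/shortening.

-1.22 mm

A_1 = 302.8 mm².
Equal strain + equilibrium ⇒ each member carries load in proportion to AE: A₁E₁ = 35420000 N, A₂E₂ = 1883000 N, ΣAE = 37310000 N.
δ = PL/ΣAE = -51200·888/37310000 = -1.219 mm.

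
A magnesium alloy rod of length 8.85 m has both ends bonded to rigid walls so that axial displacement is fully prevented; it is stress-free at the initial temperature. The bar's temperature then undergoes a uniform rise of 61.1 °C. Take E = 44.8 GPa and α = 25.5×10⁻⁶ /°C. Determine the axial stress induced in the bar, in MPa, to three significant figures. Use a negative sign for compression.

Free thermal expansion αLΔT = 25.5e-6 · 8850 · 61.1 = 13.79 mm.
The walls impose strain ε = −(13.79)/8850 = -1.5581e-03; σ = Eε = 44800 · -1.5581e-03 = -69.8 MPa.

-69.8 MPa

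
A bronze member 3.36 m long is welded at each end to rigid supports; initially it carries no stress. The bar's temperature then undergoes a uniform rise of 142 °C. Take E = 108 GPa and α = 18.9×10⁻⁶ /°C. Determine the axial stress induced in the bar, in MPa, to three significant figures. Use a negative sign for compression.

-290 MPa

Free thermal expansion αLΔT = 18.9e-6 · 3360 · 142 = 9.018 mm.
The walls impose strain ε = −(9.018)/3360 = -2.6838e-03; σ = Eε = 108000 · -2.6838e-03 = -289.9 MPa.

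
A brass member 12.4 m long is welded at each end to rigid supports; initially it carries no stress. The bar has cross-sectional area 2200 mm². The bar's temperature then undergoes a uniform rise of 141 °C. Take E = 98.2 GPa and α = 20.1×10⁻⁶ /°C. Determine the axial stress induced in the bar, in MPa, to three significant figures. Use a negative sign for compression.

Free thermal expansion αLΔT = 20.1e-6 · 12400 · 141 = 35.14 mm.
The walls impose strain ε = −(35.14)/12400 = -2.8341e-03; σ = Eε = 98200 · -2.8341e-03 = -278.3 MPa.

-278 MPa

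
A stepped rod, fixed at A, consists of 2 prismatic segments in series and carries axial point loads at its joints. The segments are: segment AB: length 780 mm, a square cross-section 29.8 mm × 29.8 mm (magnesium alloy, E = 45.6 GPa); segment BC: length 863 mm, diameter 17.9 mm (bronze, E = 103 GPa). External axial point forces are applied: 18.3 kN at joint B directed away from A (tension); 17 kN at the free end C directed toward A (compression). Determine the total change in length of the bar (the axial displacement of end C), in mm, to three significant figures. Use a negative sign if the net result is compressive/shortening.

-0.541 mm

Internal axial forces (sectioning from the free end, tension +): N_BC = -17 kN, N_AB = 1.3 kN.
A_AB = 888 mm².
A_BC = 251.6 mm².
δ_AB = 1300·780/(888·45600) = 0.02504 mm
δ_BC = -17000·863/(251.6·103000) = -0.566 mm
δ = Σδ_i = -0.541 mm.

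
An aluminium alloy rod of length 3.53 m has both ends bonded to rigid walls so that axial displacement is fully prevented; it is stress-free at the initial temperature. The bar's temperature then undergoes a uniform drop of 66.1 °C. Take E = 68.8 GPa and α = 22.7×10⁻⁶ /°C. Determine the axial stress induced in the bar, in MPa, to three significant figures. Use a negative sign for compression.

103 MPa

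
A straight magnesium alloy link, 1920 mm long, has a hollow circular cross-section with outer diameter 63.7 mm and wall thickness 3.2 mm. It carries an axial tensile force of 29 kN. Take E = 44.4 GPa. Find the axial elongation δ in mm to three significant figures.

A = 608.2 mm².
δ_mech = NL/(AE) = 29000·1920/(608.2·44400) = 2.062 mm.

2.06 mm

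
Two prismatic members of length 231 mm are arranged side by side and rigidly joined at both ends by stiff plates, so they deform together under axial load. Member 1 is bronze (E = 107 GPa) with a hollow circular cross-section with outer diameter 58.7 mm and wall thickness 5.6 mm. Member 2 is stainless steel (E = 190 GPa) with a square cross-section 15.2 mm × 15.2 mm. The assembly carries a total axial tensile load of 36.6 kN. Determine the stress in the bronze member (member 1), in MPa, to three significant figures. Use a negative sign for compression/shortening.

27.2 MPa

A_1 = 934.2 mm².
A_2 = 231 mm².
Equal strain + equilibrium ⇒ each member carries load in proportion to AE: A₁E₁ = 99960000 N, A₂E₂ = 43900000 N, ΣAE = 143900000 N.
σ₁ = P·E₁/ΣAE = 36600·107000/143900000 = 27.22 MPa.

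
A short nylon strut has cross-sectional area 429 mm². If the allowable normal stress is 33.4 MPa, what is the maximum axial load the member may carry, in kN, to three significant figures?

14.3 kN

P_max = σ_allow · A = 33.4 · 429 = 14330 N = 14.33 kN.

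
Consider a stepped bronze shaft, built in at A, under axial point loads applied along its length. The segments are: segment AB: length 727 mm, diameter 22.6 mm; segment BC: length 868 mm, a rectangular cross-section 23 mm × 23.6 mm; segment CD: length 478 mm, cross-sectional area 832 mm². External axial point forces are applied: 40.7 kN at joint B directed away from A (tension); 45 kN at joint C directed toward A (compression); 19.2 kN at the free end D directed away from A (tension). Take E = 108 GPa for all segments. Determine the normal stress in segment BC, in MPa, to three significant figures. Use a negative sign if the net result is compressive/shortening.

-47.5 MPa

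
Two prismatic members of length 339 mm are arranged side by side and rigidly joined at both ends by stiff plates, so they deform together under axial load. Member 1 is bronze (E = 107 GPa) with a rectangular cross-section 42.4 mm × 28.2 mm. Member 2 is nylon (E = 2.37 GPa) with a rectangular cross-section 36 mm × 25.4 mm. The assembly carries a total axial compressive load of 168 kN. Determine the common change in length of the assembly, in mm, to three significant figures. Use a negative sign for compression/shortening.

A_1 = 1196 mm².
A_2 = 914.4 mm².
Equal strain + equilibrium ⇒ each member carries load in proportion to AE: A₁E₁ = 127900000 N, A₂E₂ = 2167000 N, ΣAE = 130100000 N.
δ = PL/ΣAE = -168000·339/130100000 = -0.4377 mm.

-0.438 mm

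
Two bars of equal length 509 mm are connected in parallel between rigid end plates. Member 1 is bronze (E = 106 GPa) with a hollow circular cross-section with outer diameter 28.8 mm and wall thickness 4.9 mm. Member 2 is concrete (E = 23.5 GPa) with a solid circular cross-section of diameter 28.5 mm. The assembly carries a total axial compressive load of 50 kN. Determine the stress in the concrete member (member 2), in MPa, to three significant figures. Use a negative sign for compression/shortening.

-21.8 MPa

A_1 = 367.9 mm².
A_2 = 637.9 mm².
Equal strain + equilibrium ⇒ each member carries load in proportion to AE: A₁E₁ = 39000000 N, A₂E₂ = 14990000 N, ΣAE = 53990000 N.
σ₂ = P·E₂/ΣAE = -50000·23500/53990000 = -21.76 MPa.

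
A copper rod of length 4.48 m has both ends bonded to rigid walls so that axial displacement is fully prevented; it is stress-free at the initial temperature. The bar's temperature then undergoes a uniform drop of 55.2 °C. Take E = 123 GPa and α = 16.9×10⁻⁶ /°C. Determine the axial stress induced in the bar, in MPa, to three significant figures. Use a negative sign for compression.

Free thermal expansion αLΔT = 16.9e-6 · 4480 · -55.2 = -4.179 mm.
The walls impose strain ε = −(-4.179)/4480 = 9.3288e-04; σ = Eε = 123000 · 9.3288e-04 = 114.7 MPa.

115 MPa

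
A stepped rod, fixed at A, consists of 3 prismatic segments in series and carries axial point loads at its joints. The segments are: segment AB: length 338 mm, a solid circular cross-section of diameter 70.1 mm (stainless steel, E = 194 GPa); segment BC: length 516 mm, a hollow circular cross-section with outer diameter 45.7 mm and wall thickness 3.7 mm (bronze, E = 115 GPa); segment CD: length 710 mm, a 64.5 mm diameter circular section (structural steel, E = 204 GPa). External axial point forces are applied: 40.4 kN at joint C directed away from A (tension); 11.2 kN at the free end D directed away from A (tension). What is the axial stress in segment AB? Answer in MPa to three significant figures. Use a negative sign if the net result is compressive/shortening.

13.4 MPa

Internal axial forces (sectioning from the free end, tension +): N_CD = 11.2 kN, N_BC = 51.6 kN, N_AB = 51.6 kN.
A_AB = 3859 mm².
σ_AB = N_AB/A_AB = 51600/3859 = 13.37 MPa.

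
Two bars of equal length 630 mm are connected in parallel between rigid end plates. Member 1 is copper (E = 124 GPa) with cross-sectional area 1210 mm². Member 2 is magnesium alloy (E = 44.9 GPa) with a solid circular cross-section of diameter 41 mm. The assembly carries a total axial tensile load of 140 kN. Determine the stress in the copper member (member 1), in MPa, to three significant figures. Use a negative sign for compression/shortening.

82.9 MPa

A_2 = 1320 mm².
Equal strain + equilibrium ⇒ each member carries load in proportion to AE: A₁E₁ = 150000000 N, A₂E₂ = 59280000 N, ΣAE = 209300000 N.
σ₁ = P·E₁/ΣAE = 140000·124000/209300000 = 82.94 MPa.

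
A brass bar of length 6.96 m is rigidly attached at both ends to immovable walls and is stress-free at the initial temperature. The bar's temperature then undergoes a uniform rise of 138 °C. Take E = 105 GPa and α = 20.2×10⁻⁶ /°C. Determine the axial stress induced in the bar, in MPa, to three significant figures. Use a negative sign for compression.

-293 MPa

Free thermal expansion αLΔT = 20.2e-6 · 6960 · 138 = 19.4 mm.
The walls impose strain ε = −(19.4)/6960 = -2.7876e-03; σ = Eε = 105000 · -2.7876e-03 = -292.7 MPa.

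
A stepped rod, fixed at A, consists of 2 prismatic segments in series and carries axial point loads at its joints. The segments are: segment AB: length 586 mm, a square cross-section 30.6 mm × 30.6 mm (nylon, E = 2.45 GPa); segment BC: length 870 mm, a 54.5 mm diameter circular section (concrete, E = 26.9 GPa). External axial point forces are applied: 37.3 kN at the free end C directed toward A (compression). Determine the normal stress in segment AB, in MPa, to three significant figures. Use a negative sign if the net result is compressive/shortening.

Internal axial forces (sectioning from the free end, tension +): N_BC = -37.3 kN, N_AB = -37.3 kN.
A_AB = 936.4 mm².
σ_AB = N_AB/A_AB = -37300/936.4 = -39.84 MPa.

-39.8 MPa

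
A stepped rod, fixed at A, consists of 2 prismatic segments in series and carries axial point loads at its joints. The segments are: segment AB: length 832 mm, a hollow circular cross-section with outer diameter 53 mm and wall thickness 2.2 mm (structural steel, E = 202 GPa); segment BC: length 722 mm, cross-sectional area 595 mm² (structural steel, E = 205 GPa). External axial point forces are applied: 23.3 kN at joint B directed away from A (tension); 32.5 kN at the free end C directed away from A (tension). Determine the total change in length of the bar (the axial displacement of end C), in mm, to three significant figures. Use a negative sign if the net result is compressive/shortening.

0.847 mm

Internal axial forces (sectioning from the free end, tension +): N_BC = 32.5 kN, N_AB = 55.8 kN.
A_AB = 351.1 mm².
δ_AB = 55800·832/(351.1·202000) = 0.6546 mm
δ_BC = 32500·722/(595·205000) = 0.1924 mm
δ = Σδ_i = 0.847 mm.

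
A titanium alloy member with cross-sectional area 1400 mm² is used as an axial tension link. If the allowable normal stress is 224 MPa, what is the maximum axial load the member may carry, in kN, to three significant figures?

314 kN

P_max = σ_allow · A = 224 · 1400 = 313600 N = 313.6 kN.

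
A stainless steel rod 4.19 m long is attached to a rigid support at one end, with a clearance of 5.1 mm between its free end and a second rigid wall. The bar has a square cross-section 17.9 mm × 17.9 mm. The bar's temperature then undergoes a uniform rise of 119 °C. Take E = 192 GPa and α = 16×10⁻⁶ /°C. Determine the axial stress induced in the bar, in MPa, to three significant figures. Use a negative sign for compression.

Free thermal expansion αLΔT = 16e-6 · 4190 · 119 = 7.978 mm.
The walls engage after the gap closes; constrained expansion = 7.978 − 5.1 = 2.878 mm.
The walls impose strain ε = −(2.878)/4190 = -6.8682e-04; σ = Eε = 192000 · -6.8682e-04 = -131.9 MPa.

-132 MPa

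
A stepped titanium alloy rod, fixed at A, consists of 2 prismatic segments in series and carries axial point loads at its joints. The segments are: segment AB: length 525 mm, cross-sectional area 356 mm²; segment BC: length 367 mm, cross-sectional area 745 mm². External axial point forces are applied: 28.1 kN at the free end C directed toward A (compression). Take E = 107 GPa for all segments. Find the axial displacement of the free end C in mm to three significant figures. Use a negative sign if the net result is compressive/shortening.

-0.517 mm

Internal axial forces (sectioning from the free end, tension +): N_BC = -28.1 kN, N_AB = -28.1 kN.
δ_AB = -28100·525/(356·107000) = -0.3873 mm
δ_BC = -28100·367/(745·107000) = -0.1294 mm
δ = Σδ_i = -0.5167 mm.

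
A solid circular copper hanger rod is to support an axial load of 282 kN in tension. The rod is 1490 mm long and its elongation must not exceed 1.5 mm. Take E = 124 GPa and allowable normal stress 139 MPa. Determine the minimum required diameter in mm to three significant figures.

53.6 mm

Required area A ≥ P/σ_allow = 282000/139 = 2029 mm².
For a solid circular section, d ≥ √(4A/π) = 50.82 mm.
Elongation limit: A ≥ PL/(Eδ_allow) = 282000·1490/(124000·1.5) = 2259 mm² ⇒ d ≥ 53.63 mm.
The elongation limit governs.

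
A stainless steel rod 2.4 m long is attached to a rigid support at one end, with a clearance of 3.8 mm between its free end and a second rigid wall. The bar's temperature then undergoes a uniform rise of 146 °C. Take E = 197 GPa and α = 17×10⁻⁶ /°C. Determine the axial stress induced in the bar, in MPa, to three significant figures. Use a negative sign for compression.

Free thermal expansion αLΔT = 17e-6 · 2400 · 146 = 5.957 mm.
The walls engage after the gap closes; constrained expansion = 5.957 − 3.8 = 2.157 mm.
The walls impose strain ε = −(2.157)/2400 = -8.9867e-04; σ = Eε = 197000 · -8.9867e-04 = -177 MPa.

-177 MPa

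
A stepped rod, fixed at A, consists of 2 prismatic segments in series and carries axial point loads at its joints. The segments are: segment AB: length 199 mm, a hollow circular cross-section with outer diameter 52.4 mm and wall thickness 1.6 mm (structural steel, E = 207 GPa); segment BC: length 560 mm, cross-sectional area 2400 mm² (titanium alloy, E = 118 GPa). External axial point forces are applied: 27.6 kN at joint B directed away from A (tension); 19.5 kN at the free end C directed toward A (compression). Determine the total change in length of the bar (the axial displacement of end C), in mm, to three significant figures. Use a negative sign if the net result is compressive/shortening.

-0.00806 mm

Internal axial forces (sectioning from the free end, tension +): N_BC = -19.5 kN, N_AB = 8.1 kN.
A_AB = 255.3 mm².
δ_AB = 8100·199/(255.3·207000) = 0.0305 mm
δ_BC = -19500·560/(2400·118000) = -0.03856 mm
δ = Σδ_i = -0.008064 mm.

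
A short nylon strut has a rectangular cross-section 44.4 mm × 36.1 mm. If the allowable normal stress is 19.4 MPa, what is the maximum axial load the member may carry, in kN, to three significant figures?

A = 1603 mm².
P_max = σ_allow · A = 19.4 · 1603 = 31100 N = 31.1 kN.

31.1 kN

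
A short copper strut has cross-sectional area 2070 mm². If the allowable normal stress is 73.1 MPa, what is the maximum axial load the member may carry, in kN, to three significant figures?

151 kN

P_max = σ_allow · A = 73.1 · 2070 = 151300 N = 151.3 kN.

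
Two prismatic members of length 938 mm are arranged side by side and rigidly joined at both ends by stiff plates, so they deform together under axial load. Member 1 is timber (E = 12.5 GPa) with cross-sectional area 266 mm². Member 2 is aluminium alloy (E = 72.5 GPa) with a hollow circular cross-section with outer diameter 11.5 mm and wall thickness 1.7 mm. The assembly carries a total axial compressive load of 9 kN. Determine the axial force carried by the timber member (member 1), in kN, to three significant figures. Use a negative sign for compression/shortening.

-4.20 kN

A_2 = 52.34 mm².
Equal strain + equilibrium ⇒ each member carries load in proportion to AE: A₁E₁ = 3325000 N, A₂E₂ = 3795000 N, ΣAE = 7120000 N.
F₁ = P·A₁E₁/ΣAE = -9000·3325000/7120000 = -4203 N.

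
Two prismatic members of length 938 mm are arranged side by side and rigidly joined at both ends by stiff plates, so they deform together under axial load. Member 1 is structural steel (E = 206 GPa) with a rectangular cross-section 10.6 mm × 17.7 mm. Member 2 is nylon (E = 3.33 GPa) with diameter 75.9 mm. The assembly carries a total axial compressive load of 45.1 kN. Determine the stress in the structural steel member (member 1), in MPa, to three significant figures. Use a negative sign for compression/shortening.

A_1 = 187.6 mm².
A_2 = 4525 mm².
Equal strain + equilibrium ⇒ each member carries load in proportion to AE: A₁E₁ = 38650000 N, A₂E₂ = 15070000 N, ΣAE = 53720000 N.
σ₁ = P·E₁/ΣAE = -45100·206000/53720000 = -173 MPa.

-173 MPa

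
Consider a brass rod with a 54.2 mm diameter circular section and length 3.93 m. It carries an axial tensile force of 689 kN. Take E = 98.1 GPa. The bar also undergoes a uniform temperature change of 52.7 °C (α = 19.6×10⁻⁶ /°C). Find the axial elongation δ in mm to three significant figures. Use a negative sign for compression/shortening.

A = 2307 mm².
δ_mech = NL/(AE) = 689000·3930/(2307·98100) = 11.96 mm.
δ_thermal = αLΔT = 19.6e-6·3930·52.7 = 4.059 mm.
δ = δ_mech + δ_thermal = 16.02 mm.

16.0 mm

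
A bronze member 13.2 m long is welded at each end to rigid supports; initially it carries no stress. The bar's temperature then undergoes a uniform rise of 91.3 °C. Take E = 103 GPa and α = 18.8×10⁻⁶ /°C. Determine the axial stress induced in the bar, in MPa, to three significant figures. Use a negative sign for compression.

-177 MPa

Free thermal expansion αLΔT = 18.8e-6 · 13200 · 91.3 = 22.66 mm.
The walls impose strain ε = −(22.66)/13200 = -1.7164e-03; σ = Eε = 103000 · -1.7164e-03 = -176.8 MPa.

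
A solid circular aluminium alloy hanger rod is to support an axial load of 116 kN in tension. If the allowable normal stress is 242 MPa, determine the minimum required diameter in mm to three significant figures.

24.7 mm

Required area A ≥ P/σ_allow = 116000/242 = 479.3 mm².
For a solid circular section, d ≥ √(4A/π) = 24.7 mm.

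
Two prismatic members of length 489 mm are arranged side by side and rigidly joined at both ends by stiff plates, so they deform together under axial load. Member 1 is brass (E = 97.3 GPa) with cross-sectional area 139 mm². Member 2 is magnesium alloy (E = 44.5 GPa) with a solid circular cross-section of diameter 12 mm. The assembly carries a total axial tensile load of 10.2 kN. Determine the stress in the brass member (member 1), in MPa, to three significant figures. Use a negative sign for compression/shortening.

A_2 = 113.1 mm².
Equal strain + equilibrium ⇒ each member carries load in proportion to AE: A₁E₁ = 13520000 N, A₂E₂ = 5033000 N, ΣAE = 18560000 N.
σ₁ = P·E₁/ΣAE = 10200·97300/18560000 = 53.48 MPa.

53.5 MPa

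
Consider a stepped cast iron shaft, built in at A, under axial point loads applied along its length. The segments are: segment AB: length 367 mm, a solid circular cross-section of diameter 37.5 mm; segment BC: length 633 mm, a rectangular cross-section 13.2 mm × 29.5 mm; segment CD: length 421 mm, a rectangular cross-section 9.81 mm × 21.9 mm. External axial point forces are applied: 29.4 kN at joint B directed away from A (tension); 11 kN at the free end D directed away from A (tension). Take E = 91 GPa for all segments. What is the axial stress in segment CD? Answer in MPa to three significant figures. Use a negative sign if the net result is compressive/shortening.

51.2 MPa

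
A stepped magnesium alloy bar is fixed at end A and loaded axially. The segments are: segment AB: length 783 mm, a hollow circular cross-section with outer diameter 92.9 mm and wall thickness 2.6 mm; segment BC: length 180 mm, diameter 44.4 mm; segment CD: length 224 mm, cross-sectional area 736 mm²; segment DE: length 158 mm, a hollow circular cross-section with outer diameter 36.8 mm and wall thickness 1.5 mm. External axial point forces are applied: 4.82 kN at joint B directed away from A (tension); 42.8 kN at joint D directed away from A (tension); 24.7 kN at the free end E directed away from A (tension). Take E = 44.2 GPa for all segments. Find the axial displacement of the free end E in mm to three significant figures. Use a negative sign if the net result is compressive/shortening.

Internal axial forces (sectioning from the free end, tension +): N_DE = 24.7 kN, N_CD = 67.5 kN, N_BC = 67.5 kN, N_AB = 72.32 kN.
A_AB = 737.6 mm².
A_BC = 1548 mm².
A_DE = 166.3 mm².
δ_AB = 72320·783/(737.6·44200) = 1.737 mm
δ_BC = 67500·180/(1548·44200) = 0.1775 mm
δ_CD = 67500·224/(736·44200) = 0.4648 mm
δ_DE = 24700·158/(166.3·44200) = 0.5308 mm
δ = Σδ_i = 2.91 mm.

2.91 mm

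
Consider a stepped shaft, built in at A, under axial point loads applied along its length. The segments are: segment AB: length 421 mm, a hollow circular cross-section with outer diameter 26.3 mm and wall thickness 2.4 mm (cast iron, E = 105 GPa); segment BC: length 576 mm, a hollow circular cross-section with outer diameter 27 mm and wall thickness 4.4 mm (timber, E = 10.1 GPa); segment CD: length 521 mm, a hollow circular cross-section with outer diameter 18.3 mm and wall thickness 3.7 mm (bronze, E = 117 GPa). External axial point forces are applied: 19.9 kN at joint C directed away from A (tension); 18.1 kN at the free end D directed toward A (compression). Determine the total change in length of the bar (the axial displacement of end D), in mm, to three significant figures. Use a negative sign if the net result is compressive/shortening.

-0.106 mm

Internal axial forces (sectioning from the free end, tension +): N_CD = -18.1 kN, N_BC = 1.8 kN, N_AB = 1.8 kN.
A_AB = 180.2 mm².
A_BC = 312.4 mm².
A_CD = 169.7 mm².
δ_AB = 1800·421/(180.2·105000) = 0.04005 mm
δ_BC = 1800·576/(312.4·10100) = 0.3286 mm
δ_CD = -18100·521/(169.7·117000) = -0.4749 mm
δ = Σδ_i = -0.1063 mm.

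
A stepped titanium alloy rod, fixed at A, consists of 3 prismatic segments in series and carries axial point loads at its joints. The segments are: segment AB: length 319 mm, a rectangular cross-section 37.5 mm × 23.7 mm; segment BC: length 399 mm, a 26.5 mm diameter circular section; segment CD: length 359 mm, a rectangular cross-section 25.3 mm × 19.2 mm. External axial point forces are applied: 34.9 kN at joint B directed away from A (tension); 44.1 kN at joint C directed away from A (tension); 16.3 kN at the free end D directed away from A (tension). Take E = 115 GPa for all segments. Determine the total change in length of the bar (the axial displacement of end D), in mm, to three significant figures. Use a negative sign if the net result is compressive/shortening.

Internal axial forces (sectioning from the free end, tension +): N_CD = 16.3 kN, N_BC = 60.4 kN, N_AB = 95.3 kN.
A_AB = 888.8 mm².
A_BC = 551.5 mm².
A_CD = 485.8 mm².
δ_AB = 95300·319/(888.8·115000) = 0.2974 mm
δ_BC = 60400·399/(551.5·115000) = 0.38 mm
δ_CD = 16300·359/(485.8·115000) = 0.1048 mm
δ = Σδ_i = 0.7822 mm.

0.782 mm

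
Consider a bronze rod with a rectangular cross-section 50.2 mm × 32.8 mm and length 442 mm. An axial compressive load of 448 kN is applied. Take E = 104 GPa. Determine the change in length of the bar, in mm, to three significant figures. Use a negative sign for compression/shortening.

-1.16 mm

A = 1647 mm².
δ_mech = NL/(AE) = -448000·442/(1647·104000) = -1.156 mm.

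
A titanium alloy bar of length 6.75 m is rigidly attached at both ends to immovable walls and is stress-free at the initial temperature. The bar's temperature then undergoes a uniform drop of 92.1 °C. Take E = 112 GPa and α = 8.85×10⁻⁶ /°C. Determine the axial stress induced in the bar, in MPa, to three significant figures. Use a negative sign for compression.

Free thermal expansion αLΔT = 8.85e-6 · 6750 · -92.1 = -5.502 mm.
The walls impose strain ε = −(-5.502)/6750 = 8.1508e-04; σ = Eε = 112000 · 8.1508e-04 = 91.29 MPa.

91.3 MPa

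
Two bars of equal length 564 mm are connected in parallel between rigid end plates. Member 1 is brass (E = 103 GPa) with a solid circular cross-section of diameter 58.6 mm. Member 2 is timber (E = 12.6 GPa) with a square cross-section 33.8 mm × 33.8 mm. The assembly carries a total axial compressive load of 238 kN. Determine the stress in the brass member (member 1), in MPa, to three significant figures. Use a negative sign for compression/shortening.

A_1 = 2697 mm².
A_2 = 1142 mm².
Equal strain + equilibrium ⇒ each member carries load in proportion to AE: A₁E₁ = 277800000 N, A₂E₂ = 14390000 N, ΣAE = 292200000 N.
σ₁ = P·E₁/ΣAE = -238000·103000/292200000 = -83.9 MPa.

-83.9 MPa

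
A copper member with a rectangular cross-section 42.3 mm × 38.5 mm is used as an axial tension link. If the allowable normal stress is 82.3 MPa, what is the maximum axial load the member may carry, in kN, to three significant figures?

A = 1629 mm².
P_max = σ_allow · A = 82.3 · 1629 = 134000 N = 134 kN.

134 kN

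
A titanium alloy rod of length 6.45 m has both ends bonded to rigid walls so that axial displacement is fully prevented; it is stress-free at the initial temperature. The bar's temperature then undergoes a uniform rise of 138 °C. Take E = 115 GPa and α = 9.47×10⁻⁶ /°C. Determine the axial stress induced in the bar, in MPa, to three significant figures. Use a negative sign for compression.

-150 MPa

Free thermal expansion αLΔT = 9.47e-6 · 6450 · 138 = 8.429 mm.
The walls impose strain ε = −(8.429)/6450 = -1.3069e-03; σ = Eε = 115000 · -1.3069e-03 = -150.3 MPa.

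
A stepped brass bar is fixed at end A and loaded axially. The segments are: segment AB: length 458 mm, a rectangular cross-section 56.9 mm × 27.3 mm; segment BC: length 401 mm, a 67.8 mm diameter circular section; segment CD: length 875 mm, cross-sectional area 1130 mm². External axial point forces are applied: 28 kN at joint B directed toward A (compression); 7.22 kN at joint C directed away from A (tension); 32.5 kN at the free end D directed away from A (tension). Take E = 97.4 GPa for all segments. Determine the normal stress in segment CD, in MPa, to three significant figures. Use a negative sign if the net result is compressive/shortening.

28.8 MPa

Internal axial forces (sectioning from the free end, tension +): N_CD = 32.5 kN, N_BC = 39.72 kN, N_AB = 11.72 kN.
σ_CD = N_CD/A_CD = 32500/1130 = 28.76 MPa.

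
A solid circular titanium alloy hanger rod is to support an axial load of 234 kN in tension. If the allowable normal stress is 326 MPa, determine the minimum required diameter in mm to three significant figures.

30.2 mm

Required area A ≥ P/σ_allow = 234000/326 = 717.8 mm².
For a solid circular section, d ≥ √(4A/π) = 30.23 mm.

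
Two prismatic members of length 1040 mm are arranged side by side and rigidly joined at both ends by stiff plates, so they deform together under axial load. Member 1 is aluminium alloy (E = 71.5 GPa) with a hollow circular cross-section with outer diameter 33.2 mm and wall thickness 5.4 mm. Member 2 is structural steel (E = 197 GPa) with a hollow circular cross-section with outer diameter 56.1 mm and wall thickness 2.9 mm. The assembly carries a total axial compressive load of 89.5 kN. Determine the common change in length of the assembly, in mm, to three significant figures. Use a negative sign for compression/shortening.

-0.720 mm

A_1 = 471.6 mm².
A_2 = 484.7 mm².
Equal strain + equilibrium ⇒ each member carries load in proportion to AE: A₁E₁ = 33720000 N, A₂E₂ = 95480000 N, ΣAE = 129200000 N.
δ = PL/ΣAE = -89500·1040/129200000 = -0.7204 mm.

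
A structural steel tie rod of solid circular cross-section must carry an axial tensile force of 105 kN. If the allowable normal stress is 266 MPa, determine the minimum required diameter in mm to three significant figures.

22.4 mm

Required area A ≥ P/σ_allow = 105000/266 = 394.7 mm².
For a solid circular section, d ≥ √(4A/π) = 22.42 mm.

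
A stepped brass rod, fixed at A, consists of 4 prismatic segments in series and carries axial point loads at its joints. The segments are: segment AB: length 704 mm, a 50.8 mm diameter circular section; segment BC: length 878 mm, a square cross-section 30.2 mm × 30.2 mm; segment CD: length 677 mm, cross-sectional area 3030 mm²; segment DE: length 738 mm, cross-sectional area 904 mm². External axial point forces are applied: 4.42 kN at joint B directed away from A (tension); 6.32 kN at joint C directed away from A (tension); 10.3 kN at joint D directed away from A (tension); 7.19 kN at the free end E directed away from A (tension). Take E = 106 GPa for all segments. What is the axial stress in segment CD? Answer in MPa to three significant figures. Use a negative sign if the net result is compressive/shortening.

5.77 MPa

Internal axial forces (sectioning from the free end, tension +): N_DE = 7.19 kN, N_CD = 17.49 kN, N_BC = 23.81 kN, N_AB = 28.23 kN.
σ_CD = N_CD/A_CD = 17490/3030 = 5.772 MPa.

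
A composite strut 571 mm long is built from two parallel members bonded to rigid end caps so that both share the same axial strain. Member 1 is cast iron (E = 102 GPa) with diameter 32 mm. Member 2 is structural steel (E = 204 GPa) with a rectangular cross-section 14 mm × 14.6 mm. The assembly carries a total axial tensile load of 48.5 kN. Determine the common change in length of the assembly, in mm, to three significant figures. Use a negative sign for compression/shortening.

0.224 mm

A_1 = 804.2 mm².
A_2 = 204.4 mm².
Equal strain + equilibrium ⇒ each member carries load in proportion to AE: A₁E₁ = 82030000 N, A₂E₂ = 41700000 N, ΣAE = 123700000 N.
δ = PL/ΣAE = 48500·571/123700000 = 0.2238 mm.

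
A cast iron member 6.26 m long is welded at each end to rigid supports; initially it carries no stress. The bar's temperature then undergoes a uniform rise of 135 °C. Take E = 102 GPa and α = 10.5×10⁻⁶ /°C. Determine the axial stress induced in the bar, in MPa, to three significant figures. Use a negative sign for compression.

Free thermal expansion αLΔT = 10.5e-6 · 6260 · 135 = 8.874 mm.
The walls impose strain ε = −(8.874)/6260 = -1.4175e-03; σ = Eε = 102000 · -1.4175e-03 = -144.6 MPa.

-145 MPa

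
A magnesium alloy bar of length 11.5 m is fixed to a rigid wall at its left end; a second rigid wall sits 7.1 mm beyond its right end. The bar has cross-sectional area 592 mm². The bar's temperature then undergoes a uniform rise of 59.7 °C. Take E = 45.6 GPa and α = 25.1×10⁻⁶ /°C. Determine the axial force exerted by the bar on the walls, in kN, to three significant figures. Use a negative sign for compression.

Free thermal expansion αLΔT = 25.1e-6 · 11500 · 59.7 = 17.23 mm.
The walls engage after the gap closes; constrained expansion = 17.23 − 7.1 = 10.13 mm.
The walls impose strain ε = −(10.13)/11500 = -8.8108e-04; σ = Eε = 45600 · -8.8108e-04 = -40.18 MPa.
Wall reaction R = σ·A = -40.18·592 = -23780 N = -23.78 kN.

-23.8 kN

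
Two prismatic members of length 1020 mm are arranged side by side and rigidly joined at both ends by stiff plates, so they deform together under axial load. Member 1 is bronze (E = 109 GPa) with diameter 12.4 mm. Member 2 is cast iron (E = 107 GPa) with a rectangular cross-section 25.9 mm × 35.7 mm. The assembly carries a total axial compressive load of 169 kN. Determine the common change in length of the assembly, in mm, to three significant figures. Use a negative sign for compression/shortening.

-1.54 mm

A_1 = 120.8 mm².
A_2 = 924.6 mm².
Equal strain + equilibrium ⇒ each member carries load in proportion to AE: A₁E₁ = 13160000 N, A₂E₂ = 98940000 N, ΣAE = 112100000 N.
δ = PL/ΣAE = -169000·1020/112100000 = -1.538 mm.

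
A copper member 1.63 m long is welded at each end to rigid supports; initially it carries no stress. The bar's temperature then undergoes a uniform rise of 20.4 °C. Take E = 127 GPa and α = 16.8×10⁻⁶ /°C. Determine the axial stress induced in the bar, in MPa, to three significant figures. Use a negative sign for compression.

Free thermal expansion αLΔT = 16.8e-6 · 1630 · 20.4 = 0.5586 mm.
The walls impose strain ε = −(0.5586)/1630 = -3.4272e-04; σ = Eε = 127000 · -3.4272e-04 = -43.53 MPa.

-43.5 MPa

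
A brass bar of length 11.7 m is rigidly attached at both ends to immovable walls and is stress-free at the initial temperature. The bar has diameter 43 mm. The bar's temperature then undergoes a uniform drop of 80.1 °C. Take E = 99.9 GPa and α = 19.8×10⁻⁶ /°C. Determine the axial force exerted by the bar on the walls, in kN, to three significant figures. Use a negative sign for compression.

Free thermal expansion αLΔT = 19.8e-6 · 11700 · -80.1 = -18.56 mm.
The walls impose strain ε = −(-18.56)/11700 = 1.5860e-03; σ = Eε = 99900 · 1.5860e-03 = 158.4 MPa.
Wall reaction R = σ·A = 158.4·1452 = 230100 N = 230.1 kN.

230 kN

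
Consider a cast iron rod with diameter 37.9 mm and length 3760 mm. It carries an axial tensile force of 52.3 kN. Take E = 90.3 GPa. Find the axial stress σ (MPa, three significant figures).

46.4 MPa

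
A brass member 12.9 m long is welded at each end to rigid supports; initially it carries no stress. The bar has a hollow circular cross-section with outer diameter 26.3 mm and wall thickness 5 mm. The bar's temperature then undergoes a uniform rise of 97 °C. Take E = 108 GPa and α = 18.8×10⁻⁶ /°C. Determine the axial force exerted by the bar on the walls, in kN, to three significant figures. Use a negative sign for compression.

-65.9 kN

Free thermal expansion αLΔT = 18.8e-6 · 12900 · 97 = 23.52 mm.
The walls impose strain ε = −(23.52)/12900 = -1.8236e-03; σ = Eε = 108000 · -1.8236e-03 = -196.9 MPa.
Wall reaction R = σ·A = -196.9·334.6 = -65900 N = -65.9 kN.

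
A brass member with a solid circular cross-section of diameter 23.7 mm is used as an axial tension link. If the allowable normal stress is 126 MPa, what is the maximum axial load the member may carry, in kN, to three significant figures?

55.6 kN

A = 441.2 mm².
P_max = σ_allow · A = 126 · 441.2 = 55580 N = 55.58 kN.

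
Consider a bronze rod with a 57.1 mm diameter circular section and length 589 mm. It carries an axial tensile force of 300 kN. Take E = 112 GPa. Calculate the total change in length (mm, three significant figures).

A = 2561 mm².
δ_mech = NL/(AE) = 300000·589/(2561·112000) = 0.6161 mm.

0.616 mm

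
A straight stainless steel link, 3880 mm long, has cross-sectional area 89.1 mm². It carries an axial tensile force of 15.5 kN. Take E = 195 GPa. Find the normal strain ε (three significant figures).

8.92e-04

σ = N/A = 174 MPa; ε = σ/E = 174/195000 = 8.921e-04.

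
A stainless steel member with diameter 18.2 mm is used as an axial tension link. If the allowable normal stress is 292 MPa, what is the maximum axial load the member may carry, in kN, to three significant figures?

76.0 kN

A = 260.2 mm².
P_max = σ_allow · A = 292 · 260.2 = 75970 N = 75.97 kN.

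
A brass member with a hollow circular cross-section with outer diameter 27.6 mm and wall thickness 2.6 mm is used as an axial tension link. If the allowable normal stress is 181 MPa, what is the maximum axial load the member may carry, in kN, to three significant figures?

37.0 kN

A = 204.2 mm².
P_max = σ_allow · A = 181 · 204.2 = 36960 N = 36.96 kN.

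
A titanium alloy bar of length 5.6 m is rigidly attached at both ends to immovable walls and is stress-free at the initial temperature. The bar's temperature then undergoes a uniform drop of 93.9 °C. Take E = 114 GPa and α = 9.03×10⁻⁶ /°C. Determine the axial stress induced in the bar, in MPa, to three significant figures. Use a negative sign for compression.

Free thermal expansion αLΔT = 9.03e-6 · 5600 · -93.9 = -4.748 mm.
The walls impose strain ε = −(-4.748)/5600 = 8.4792e-04; σ = Eε = 114000 · 8.4792e-04 = 96.66 MPa.

96.7 MPa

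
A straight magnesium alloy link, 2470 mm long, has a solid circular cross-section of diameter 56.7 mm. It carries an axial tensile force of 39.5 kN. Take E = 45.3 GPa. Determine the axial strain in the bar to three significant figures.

A = 2525 mm².
σ = N/A = 15.64 MPa; ε = σ/E = 15.64/45300 = 3.453e-04.

3.45e-04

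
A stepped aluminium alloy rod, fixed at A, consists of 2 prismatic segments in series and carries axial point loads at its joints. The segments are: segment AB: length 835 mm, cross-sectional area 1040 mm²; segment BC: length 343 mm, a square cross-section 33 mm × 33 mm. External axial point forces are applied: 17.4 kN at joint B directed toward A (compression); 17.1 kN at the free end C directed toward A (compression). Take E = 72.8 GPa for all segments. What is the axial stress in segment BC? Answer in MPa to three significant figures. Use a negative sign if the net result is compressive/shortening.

Internal axial forces (sectioning from the free end, tension +): N_BC = -17.1 kN, N_AB = -34.5 kN.
A_BC = 1089 mm².
σ_BC = N_BC/A_BC = -17100/1089 = -15.7 MPa.

-15.7 MPa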